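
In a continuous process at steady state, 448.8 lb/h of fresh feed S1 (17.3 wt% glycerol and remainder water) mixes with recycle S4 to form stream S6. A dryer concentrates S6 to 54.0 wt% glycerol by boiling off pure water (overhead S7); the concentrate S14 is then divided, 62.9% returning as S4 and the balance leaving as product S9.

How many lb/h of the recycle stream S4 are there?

243.8 lb/h

Overall glycerol balance (none leaves overhead): glycerol in fresh feed = glycerol in product, i.e. 448.8×0.173 = (1−0.629)·S14·0.540.
S14 = 77.642/(0.540×0.371) = 387.55 lb/h.
Recycle S4 = 0.629×387.55 = 243.77 lb/h.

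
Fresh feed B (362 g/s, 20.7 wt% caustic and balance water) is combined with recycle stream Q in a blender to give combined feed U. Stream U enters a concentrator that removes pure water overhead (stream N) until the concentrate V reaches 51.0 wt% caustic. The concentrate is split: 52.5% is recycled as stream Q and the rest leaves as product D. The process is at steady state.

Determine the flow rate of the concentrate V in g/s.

309.3 g/s

Overall caustic balance (none leaves overhead): caustic in fresh feed = caustic in product, i.e. 362×0.207 = (1−0.525)·V·0.510.
V = 74.934/(0.510×0.475) = 309.33 g/s.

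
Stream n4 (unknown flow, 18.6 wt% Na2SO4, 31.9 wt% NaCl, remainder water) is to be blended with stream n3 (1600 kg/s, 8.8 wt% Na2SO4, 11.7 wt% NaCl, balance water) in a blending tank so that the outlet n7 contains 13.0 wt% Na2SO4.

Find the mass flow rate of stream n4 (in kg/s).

1200 kg/s

Let n4 be the unknown flow. Total out = 1600 + n4.
Na2SO4 balance: 140.8 + 0.186·n4 = 0.130·(1600 + n4)
(0.186 − 0.130)·n4 = 0.130×1600 − 140.8 = 67.2
n4 = 67.2 / 0.056 = 1200 kg/s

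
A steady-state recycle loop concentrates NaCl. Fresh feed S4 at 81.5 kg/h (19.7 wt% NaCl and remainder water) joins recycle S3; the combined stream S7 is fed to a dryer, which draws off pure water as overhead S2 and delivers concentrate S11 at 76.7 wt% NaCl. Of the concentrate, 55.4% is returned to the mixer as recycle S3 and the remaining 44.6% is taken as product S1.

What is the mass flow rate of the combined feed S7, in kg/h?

107.5 kg/h

Overall NaCl balance (none leaves overhead): NaCl in fresh feed = NaCl in product, i.e. 81.5×0.197 = (1−0.554)·S11·0.767.
S11 = 16.056/(0.767×0.446) = 46.935 kg/h.
Recycle S3 = 0.554×46.935 = 26.002 kg/h.
Combined feed S7 = 81.5 + 26.002 = 107.5 kg/h.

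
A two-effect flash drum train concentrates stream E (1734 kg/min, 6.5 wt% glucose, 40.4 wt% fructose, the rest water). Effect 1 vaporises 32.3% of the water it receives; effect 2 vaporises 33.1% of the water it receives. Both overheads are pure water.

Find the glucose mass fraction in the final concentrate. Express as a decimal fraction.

0.092

water in feed = 1734×0.531 = 920.75 kg/min.
After stage 1: water left = (1−0.323)×920.75 = 623.35; stream total = 1436.6 kg/min.
After stage 2: water left = (1−0.331)×623.35 = 417.02; final concentrate = 1230.3 kg/min.
glucose fraction = 112.71/1230.3 = 0.092.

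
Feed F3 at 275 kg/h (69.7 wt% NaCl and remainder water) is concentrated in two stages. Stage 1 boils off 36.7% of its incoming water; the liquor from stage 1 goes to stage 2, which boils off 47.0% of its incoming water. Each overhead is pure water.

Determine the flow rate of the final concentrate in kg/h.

water in feed = 275×0.303 = 83.325 kg/h.
After stage 1: water left = (1−0.367)×83.325 = 52.745; stream total = 244.42 kg/h.
After stage 2: water left = (1−0.470)×52.745 = 27.955; final concentrate = 219.63 kg/h.

219.6 kg/h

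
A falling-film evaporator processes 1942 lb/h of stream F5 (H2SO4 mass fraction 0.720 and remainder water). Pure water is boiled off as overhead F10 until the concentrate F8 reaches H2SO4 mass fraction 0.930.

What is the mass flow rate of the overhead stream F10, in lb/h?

H2SO4 is conserved: 1942×0.720 = 1398.2 lb/h all reports to the concentrate.
Concentrate = 1398.2/(target fraction) = 1503.5 lb/h.
Overhead = 1942 − 1503.5 = 438.52 lb/h.

438.5 lb/h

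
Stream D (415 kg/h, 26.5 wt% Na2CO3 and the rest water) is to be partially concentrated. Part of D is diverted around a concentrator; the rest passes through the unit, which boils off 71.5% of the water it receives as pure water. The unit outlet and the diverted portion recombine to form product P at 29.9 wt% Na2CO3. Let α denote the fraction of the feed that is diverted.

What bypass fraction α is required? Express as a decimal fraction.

0.784

All 415×0.265 = 109.98 kg/h of Na2CO3 reaches P, so P = 109.98/0.299 = 367.81 kg/h and vapour = 47.191 kg/h.
The evaporator receives (1−α)·415 of feed at 0.735 water and removes 0.715 of that water:
0.715×0.735×(1−α)×415 = 47.191
(1−α) = 47.191/218.09 = 0.2164;  α = 0.7836.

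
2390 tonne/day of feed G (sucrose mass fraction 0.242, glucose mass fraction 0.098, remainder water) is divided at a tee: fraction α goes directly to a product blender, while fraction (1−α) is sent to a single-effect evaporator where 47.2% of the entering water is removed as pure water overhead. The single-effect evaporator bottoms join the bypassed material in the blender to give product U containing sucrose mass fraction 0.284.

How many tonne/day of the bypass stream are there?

All 2390×0.242 = 578.38 tonne/day of sucrose reaches U, so U = 578.38/0.284 = 2036.5 tonne/day and vapour = 353.45 tonne/day.
The evaporator receives (1−α)·2390 of feed at 0.660 water and removes 0.472 of that water:
0.472×0.660×(1−α)×2390 = 353.45
(1−α) = 353.45/744.53 = 0.4747;  α = 0.5253.
Bypass flow = 0.5253×2390 = 1255.4 tonne/day.

1255 tonne/day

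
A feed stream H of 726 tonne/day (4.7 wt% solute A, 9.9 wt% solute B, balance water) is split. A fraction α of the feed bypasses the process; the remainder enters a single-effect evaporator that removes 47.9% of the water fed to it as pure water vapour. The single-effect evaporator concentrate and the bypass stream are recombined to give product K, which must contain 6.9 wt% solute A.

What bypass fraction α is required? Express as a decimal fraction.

All 726×0.047 = 34.122 tonne/day of solute A reaches K, so K = 34.122/0.069 = 494.52 tonne/day and vapour = 231.48 tonne/day.
The evaporator receives (1−α)·726 of feed at 0.854 water and removes 0.479 of that water:
0.479×0.854×(1−α)×726 = 231.48
(1−α) = 231.48/296.98 = 0.7794;  α = 0.2206.

0.221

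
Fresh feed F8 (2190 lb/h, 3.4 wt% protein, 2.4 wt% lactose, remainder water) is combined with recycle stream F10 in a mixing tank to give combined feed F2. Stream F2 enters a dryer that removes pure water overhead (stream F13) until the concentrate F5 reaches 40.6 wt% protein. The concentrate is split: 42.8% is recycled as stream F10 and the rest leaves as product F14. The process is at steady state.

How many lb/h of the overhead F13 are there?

2007 lb/h

Overall protein balance (none leaves overhead): protein in fresh feed = protein in product, i.e. 2190×0.034 = (1−0.428)·F5·0.406.
F5 = 74.46/(0.406×0.572) = 320.63 lb/h.
Recycle F10 = 0.428×320.63 = 137.23 lb/h.
Combined feed F2 = 2190 + 137.23 = 2327.2 lb/h.
Overhead F13 = F2 − F5 = 2327.2 − 320.63 = 2006.6 lb/h.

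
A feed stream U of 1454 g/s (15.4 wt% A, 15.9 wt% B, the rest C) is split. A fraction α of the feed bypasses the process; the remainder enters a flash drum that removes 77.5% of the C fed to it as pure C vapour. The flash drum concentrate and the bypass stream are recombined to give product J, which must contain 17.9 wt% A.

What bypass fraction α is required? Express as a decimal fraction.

All 1454×0.154 = 223.92 g/s of A reaches J, so J = 223.92/0.179 = 1250.9 g/s and vapour = 203.07 g/s.
The evaporator receives (1−α)·1454 of feed at 0.687 C and removes 0.775 of that C:
0.775×0.687×(1−α)×1454 = 203.07
(1−α) = 203.07/774.15 = 0.2623;  α = 0.7377.

0.738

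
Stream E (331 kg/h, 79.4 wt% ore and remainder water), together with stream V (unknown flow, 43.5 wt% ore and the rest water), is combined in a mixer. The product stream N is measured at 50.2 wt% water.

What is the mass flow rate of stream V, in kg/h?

Let V be the unknown flow. Total out = 331 + V.
water balance: 68.186 + 0.565·V = 0.502·(331 + V)
(0.565 − 0.502)·V = 0.502×331 − 68.186 = 97.976
V = 97.976 / 0.063 = 1555.2 kg/h

1555 kg/h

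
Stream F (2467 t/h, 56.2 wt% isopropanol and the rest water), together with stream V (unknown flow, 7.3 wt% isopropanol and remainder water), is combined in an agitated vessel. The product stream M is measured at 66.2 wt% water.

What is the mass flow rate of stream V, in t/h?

2085 t/h

Let V be the unknown flow. Total out = 2467 + V.
water balance: 1080.5 + 0.927·V = 0.662·(2467 + V)
(0.927 − 0.662)·V = 0.662×2467 − 1080.5 = 552.61
V = 552.61 / 0.265 = 2085.3 t/h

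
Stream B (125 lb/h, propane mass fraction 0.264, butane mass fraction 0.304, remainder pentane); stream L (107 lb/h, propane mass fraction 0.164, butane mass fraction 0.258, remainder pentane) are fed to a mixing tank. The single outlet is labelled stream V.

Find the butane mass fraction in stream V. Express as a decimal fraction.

0.283

Total flow out = 125 + 107 = 232 lb/h.
butane in = 125×0.304 + 107×0.258 = 65.606 lb/h.
butane mass fraction in V = 65.606/232 = 0.283.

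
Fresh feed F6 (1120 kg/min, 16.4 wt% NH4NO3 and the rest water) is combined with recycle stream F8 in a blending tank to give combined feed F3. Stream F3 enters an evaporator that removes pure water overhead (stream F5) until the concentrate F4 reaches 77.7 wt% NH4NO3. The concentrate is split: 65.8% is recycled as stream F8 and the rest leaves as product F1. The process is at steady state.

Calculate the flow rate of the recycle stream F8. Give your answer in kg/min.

Overall NH4NO3 balance (none leaves overhead): NH4NO3 in fresh feed = NH4NO3 in product, i.e. 1120×0.164 = (1−0.658)·F4·0.777.
F4 = 183.68/(0.777×0.342) = 691.22 kg/min.
Recycle F8 = 0.658×691.22 = 454.82 kg/min.

454.8 kg/min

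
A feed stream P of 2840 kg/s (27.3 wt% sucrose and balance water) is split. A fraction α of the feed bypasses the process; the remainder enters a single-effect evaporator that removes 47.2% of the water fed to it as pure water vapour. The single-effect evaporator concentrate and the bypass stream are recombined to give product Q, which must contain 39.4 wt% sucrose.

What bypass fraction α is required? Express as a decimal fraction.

0.105

All 2840×0.273 = 775.32 kg/s of sucrose reaches Q, so Q = 775.32/0.394 = 1967.8 kg/s and vapour = 872.18 kg/s.
The evaporator receives (1−α)·2840 of feed at 0.727 water and removes 0.472 of that water:
0.472×0.727×(1−α)×2840 = 872.18
(1−α) = 872.18/974.53 = 0.8950;  α = 0.1050.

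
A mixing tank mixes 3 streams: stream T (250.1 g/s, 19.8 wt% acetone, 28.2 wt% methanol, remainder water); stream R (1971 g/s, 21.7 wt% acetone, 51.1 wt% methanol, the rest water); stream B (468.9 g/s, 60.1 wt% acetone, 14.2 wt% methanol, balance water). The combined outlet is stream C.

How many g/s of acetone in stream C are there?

759 g/s

acetone out = acetone in = 250.1×0.198 + 1971×0.217 + 468.9×0.601 = 759.04 g/s.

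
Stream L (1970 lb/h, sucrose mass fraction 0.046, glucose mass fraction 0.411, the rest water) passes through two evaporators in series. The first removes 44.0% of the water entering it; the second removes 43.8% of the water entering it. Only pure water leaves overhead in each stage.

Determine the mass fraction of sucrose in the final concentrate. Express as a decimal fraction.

water in feed = 1970×0.543 = 1069.7 lb/h.
After stage 1: water left = (1−0.440)×1069.7 = 599.04; stream total = 1499.3 lb/h.
After stage 2: water left = (1−0.438)×599.04 = 336.66; final concentrate = 1236.9 lb/h.
sucrose fraction = 90.62/1236.9 = 0.073.

0.073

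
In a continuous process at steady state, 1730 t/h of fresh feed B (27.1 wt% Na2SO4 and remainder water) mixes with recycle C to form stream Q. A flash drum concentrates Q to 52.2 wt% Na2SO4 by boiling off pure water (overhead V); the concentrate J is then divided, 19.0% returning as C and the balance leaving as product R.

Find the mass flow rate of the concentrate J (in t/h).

1109 t/h

Overall Na2SO4 balance (none leaves overhead): Na2SO4 in fresh feed = Na2SO4 in product, i.e. 1730×0.271 = (1−0.190)·J·0.522.
J = 468.83/(0.522×0.810) = 1108.8 t/h.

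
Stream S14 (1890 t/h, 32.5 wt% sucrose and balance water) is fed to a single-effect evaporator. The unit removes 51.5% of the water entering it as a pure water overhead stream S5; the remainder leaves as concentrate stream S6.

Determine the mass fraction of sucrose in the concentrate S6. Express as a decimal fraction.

0.4982

sucrose is not removed: 1890×0.325 = 614.25 t/h of sucrose enters S6.
water entering = 1890×0.675 = 1275.8 t/h; overhead removed = 0.515×1275.8 = 657.01 t/h.
Concentrate = 1890 − 657.01 = 1233 t/h.
Mass fraction = 614.25/1233 = 0.4982.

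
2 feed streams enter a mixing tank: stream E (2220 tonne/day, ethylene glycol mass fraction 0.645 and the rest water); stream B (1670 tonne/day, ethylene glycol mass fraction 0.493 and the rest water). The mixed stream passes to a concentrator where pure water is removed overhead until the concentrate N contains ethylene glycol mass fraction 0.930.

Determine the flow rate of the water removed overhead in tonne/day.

ethylene glycol entering = 2220×0.645 + 1670×0.493 = 2255.2 tonne/day.
All ethylene glycol reports to N, so N = 2255.2/0.930 = 2425 tonne/day.
Total feed = 3890 tonne/day; overhead = 3890 − 2425 = 1465 tonne/day.

1465 tonne/day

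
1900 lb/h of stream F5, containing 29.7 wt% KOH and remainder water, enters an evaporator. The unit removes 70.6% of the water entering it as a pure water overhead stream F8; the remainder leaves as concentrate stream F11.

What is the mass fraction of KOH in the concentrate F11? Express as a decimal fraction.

KOH is not removed: 1900×0.297 = 564.3 lb/h of KOH enters F11.
water entering = 1900×0.703 = 1335.7 lb/h; overhead removed = 0.706×1335.7 = 943 lb/h.
Concentrate = 1900 − 943 = 957 lb/h.
Mass fraction = 564.3/957 = 0.5897.

0.5897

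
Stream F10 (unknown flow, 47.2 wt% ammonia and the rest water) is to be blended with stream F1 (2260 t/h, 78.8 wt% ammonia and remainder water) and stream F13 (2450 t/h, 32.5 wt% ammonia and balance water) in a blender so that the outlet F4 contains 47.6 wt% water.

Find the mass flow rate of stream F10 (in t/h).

Let F10 be the unknown flow. Total out = 4710 + F10.
water balance: 2132.9 + 0.528·F10 = 0.476·(4710 + F10)
(0.528 − 0.476)·F10 = 0.476×4710 − 2132.9 = 109.09
F10 = 109.09 / 0.052 = 2097.9 t/h

2098 t/h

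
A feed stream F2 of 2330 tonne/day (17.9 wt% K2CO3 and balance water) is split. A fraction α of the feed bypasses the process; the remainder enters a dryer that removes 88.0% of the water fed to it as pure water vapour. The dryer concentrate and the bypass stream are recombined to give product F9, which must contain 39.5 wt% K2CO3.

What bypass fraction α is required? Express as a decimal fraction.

0.243

All 2330×0.179 = 417.07 tonne/day of K2CO3 reaches F9, so F9 = 417.07/0.395 = 1055.9 tonne/day and vapour = 1274.1 tonne/day.
The evaporator receives (1−α)·2330 of feed at 0.821 water and removes 0.880 of that water:
0.880×0.821×(1−α)×2330 = 1274.1
(1−α) = 1274.1/1683.4 = 0.7569;  α = 0.2431.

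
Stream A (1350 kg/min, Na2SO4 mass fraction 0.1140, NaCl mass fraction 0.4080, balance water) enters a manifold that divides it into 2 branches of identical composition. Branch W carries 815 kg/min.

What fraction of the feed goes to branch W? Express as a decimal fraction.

0.604

Fraction to W = 815/1350 = 0.6037.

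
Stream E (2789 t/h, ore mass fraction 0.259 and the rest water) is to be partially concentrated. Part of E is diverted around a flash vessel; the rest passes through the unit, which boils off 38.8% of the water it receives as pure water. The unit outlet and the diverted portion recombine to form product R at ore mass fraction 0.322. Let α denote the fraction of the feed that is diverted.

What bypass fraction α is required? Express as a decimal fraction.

All 2789×0.259 = 722.35 t/h of ore reaches R, so R = 722.35/0.322 = 2243.3 t/h and vapour = 545.67 t/h.
The evaporator receives (1−α)·2789 of feed at 0.741 water and removes 0.388 of that water:
0.388×0.741×(1−α)×2789 = 545.67
(1−α) = 545.67/801.86 = 0.6805;  α = 0.3195.

0.319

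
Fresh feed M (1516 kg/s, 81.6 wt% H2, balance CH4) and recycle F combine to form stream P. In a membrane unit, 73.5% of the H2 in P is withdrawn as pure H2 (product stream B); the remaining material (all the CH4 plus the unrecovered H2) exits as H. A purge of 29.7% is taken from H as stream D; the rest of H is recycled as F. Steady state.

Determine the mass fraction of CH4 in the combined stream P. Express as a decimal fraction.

0.382

CH4 enters only via M and leaves only via the purge: 1516×0.184 = 0.297×(CH4 in H), and the membrane unit passes all CH4, so CH4 in P = CH4 in H = 939.21 kg/s.
H2 in P: m_A = 1516×0.816 + (1−0.297)·(1−0.735)·m_A, so m_A = 1237.1/0.8137 = 1520.3 kg/s.
P = 1520.3 + 939.21 = 2459.5 kg/s.
CH4 fraction in P = 939.21/2459.5 = 0.382.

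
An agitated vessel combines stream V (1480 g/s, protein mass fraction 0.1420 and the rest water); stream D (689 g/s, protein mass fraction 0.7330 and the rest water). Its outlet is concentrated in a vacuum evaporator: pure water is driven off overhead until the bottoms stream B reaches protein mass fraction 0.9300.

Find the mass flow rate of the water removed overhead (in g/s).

1400 g/s

protein entering = 1480×0.142 + 689×0.733 = 715.2 g/s.
All protein reports to B, so B = 715.2/0.930 = 769.03 g/s.
Total feed = 2169 g/s; overhead = 2169 − 769.03 = 1400 g/s.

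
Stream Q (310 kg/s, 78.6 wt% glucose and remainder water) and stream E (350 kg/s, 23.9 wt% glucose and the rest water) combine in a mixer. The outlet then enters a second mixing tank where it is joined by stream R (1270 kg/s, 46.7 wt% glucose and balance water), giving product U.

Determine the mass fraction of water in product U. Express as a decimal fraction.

Overall, product flow = 1930 kg/s.
water in = 310×0.214 + 350×0.761 + 1270×0.533 = 1009.6 kg/s.
water fraction in U = 0.5231.

0.5231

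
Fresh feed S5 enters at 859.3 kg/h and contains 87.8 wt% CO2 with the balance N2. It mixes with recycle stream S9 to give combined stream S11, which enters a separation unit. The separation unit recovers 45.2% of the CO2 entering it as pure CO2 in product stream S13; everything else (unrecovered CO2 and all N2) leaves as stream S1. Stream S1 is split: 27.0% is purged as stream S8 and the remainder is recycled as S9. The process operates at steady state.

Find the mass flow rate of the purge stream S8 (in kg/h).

N2 enters only via S5 and leaves only via the purge: 859.3×0.122 = 0.270×(N2 in S1), and the separation unit passes all N2, so N2 in S11 = N2 in S1 = 388.28 kg/h.
CO2 in S11: m_A = 859.3×0.878 + (1−0.270)·(1−0.452)·m_A, so m_A = 754.47/0.6000 = 1257.5 kg/h.
S1 = (1−0.452)×1257.5 + 388.28 = 1077.4 kg/h.
Purge S8 = 0.270×1077.4 = 290.9 kg/h.

290.9 kg/h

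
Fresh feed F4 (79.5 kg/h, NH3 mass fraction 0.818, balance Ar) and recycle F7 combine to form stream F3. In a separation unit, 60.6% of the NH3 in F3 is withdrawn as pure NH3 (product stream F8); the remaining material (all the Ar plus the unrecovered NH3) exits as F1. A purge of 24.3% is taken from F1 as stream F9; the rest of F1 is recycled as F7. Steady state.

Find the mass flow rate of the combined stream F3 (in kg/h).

152.2 kg/h

Ar enters only via F4 and leaves only via the purge: 79.5×0.182 = 0.243×(Ar in F1), and the separation unit passes all Ar, so Ar in F3 = Ar in F1 = 59.543 kg/h.
NH3 in F3: m_A = 79.5×0.818 + (1−0.243)·(1−0.606)·m_A, so m_A = 65.031/0.7017 = 92.671 kg/h.
F3 = 92.671 + 59.543 = 152.21 kg/h.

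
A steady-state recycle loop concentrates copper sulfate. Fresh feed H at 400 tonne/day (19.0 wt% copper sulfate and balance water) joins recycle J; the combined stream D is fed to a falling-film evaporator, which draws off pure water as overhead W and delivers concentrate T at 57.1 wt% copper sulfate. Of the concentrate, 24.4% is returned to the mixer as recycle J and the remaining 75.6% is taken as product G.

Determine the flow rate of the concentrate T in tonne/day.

176.1 tonne/day

Overall copper sulfate balance (none leaves overhead): copper sulfate in fresh feed = copper sulfate in product, i.e. 400×0.190 = (1−0.244)·T·0.571.
T = 76/(0.571×0.756) = 176.06 tonne/day.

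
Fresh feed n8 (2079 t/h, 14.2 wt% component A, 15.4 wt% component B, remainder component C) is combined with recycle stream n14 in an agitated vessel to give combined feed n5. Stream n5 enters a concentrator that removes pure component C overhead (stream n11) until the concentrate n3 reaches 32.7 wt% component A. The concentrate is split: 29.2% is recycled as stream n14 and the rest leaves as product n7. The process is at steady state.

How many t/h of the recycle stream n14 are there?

372.3 t/h

Overall component A balance (none leaves overhead): component A in fresh feed = component A in product, i.e. 2079×0.142 = (1−0.292)·n3·0.327.
n3 = 295.22/(0.327×0.708) = 1275.2 t/h.
Recycle n14 = 0.292×1275.2 = 372.34 t/h.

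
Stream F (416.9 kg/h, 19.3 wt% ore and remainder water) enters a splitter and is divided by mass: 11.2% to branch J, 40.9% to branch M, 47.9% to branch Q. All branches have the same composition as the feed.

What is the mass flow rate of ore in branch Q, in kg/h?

38.54 kg/h

Branch Q total = 0.479×416.9 = 199.7 kg/h.
ore in Q = 0.193×199.7 = 38.541 kg/h.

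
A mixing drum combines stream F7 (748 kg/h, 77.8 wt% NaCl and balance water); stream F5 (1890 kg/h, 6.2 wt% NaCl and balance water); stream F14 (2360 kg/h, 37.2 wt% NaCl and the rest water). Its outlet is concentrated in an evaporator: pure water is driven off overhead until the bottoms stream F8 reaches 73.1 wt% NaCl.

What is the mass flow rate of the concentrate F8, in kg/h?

2157 kg/h

NaCl entering = 748×0.778 + 1890×0.062 + 2360×0.372 = 1577 kg/h.
All NaCl reports to F8, so F8 = 1577/0.731 = 2157.4 kg/h.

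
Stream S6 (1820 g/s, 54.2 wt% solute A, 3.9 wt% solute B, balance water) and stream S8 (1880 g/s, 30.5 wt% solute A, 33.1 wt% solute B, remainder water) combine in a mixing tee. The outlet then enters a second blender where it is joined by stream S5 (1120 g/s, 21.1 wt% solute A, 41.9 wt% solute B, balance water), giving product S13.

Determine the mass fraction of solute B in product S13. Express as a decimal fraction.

0.241

Overall, product flow = 4820 g/s.
solute B in = 1820×0.039 + 1880×0.331 + 1120×0.419 = 1162.5 g/s.
solute B fraction in S13 = 0.241.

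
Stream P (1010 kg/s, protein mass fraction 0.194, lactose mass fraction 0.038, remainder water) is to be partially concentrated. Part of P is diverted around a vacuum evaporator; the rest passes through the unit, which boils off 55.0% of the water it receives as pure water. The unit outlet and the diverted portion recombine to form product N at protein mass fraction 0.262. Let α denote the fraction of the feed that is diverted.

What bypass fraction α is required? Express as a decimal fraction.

0.386

All 1010×0.194 = 195.94 kg/s of protein reaches N, so N = 195.94/0.262 = 747.86 kg/s and vapour = 262.14 kg/s.
The evaporator receives (1−α)·1010 of feed at 0.768 water and removes 0.550 of that water:
0.550×0.768×(1−α)×1010 = 262.14
(1−α) = 262.14/426.62 = 0.6144;  α = 0.3856.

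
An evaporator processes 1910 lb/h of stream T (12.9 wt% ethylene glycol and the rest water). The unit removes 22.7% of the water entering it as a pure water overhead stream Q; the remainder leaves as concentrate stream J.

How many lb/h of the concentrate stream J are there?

water entering = 1910×0.871 = 1663.6 lb/h; overhead removed = 0.227×1663.6 = 377.64 lb/h.
Concentrate = 1910 − 377.64 = 1532.4 lb/h.

1532 lb/h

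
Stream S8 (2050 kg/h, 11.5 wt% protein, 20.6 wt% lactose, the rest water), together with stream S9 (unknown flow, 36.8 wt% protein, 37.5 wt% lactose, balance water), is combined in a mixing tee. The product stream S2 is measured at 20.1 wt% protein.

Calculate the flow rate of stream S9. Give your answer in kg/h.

Let S9 be the unknown flow. Total out = 2050 + S9.
protein balance: 235.75 + 0.368·S9 = 0.201·(2050 + S9)
(0.368 − 0.201)·S9 = 0.201×2050 − 235.75 = 176.3
S9 = 176.3 / 0.167 = 1055.7 kg/h

1056 kg/h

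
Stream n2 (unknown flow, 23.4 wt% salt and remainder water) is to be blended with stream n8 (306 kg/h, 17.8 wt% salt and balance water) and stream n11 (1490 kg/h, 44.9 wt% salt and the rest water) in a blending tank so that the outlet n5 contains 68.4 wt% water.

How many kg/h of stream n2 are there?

Let n2 be the unknown flow. Total out = 1796 + n2.
water balance: 1072.5 + 0.766·n2 = 0.684·(1796 + n2)
(0.766 − 0.684)·n2 = 0.684×1796 − 1072.5 = 155.94
n2 = 155.94 / 0.082 = 1901.7 kg/h

1902 kg/h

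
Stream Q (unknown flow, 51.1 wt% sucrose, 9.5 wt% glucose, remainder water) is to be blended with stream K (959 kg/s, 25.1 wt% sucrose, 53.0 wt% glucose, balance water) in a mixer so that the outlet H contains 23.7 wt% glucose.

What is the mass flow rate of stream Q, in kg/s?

Let Q be the unknown flow. Total out = 959 + Q.
glucose balance: 508.27 + 0.095·Q = 0.237·(959 + Q)
(0.095 − 0.237)·Q = 0.237×959 − 508.27 = -280.99
Q = -280.99 / -0.142 = 1978.8 kg/s

1979 kg/s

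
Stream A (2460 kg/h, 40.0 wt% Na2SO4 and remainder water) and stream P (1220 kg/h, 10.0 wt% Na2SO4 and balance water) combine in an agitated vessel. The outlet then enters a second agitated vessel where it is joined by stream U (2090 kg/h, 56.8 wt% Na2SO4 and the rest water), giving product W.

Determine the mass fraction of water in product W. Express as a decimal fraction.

0.6026

Overall, product flow = 5770 kg/h.
water in = 2460×0.600 + 1220×0.900 + 2090×0.432 = 3476.9 kg/h.
water fraction in W = 0.6026.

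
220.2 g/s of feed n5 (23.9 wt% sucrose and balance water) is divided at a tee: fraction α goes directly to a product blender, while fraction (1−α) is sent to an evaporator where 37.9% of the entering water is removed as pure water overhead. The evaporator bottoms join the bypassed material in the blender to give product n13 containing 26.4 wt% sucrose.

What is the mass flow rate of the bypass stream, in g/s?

All 220.2×0.239 = 52.628 g/s of sucrose reaches n13, so n13 = 52.628/0.264 = 199.35 g/s and vapour = 20.852 g/s.
The evaporator receives (1−α)·220.2 of feed at 0.761 water and removes 0.379 of that water:
0.379×0.761×(1−α)×220.2 = 20.852
(1−α) = 20.852/63.51 = 0.3283;  α = 0.6717.
Bypass flow = 0.6717×220.2 = 147.9 g/s.

147.9 g/s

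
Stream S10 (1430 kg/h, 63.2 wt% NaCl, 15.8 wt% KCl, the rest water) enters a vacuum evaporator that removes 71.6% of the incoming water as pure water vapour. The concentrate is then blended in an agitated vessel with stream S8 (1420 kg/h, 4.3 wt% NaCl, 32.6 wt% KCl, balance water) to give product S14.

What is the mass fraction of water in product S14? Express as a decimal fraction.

0.372

Vapour removed = 0.716×0.210×1430 = 215.01 kg/h; concentrate = 1215 kg/h.
water reaching the mixer = 85.285 (from concentrate) + 1420×0.631 = 981.31 kg/h.
Product flow = 1215 + 1420 = 2635 kg/h; water fraction = 0.372.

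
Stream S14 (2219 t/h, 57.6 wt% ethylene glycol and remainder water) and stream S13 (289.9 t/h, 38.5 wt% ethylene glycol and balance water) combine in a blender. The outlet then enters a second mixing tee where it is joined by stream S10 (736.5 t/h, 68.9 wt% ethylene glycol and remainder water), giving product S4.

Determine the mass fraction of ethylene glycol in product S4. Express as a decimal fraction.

Overall, product flow = 3245.4 t/h.
ethylene glycol in = 2219×0.576 + 289.9×0.385 + 736.5×0.689 = 1897.2 t/h.
ethylene glycol fraction in S4 = 0.585.

0.585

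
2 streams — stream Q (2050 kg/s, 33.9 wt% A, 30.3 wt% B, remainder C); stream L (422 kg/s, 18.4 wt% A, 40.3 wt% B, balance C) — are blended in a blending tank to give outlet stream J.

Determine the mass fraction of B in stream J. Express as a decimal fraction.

0.320

Total flow out = 2050 + 422 = 2472 kg/s.
B in = 2050×0.303 + 422×0.403 = 791.22 kg/s.
B mass fraction in J = 791.22/2472 = 0.320.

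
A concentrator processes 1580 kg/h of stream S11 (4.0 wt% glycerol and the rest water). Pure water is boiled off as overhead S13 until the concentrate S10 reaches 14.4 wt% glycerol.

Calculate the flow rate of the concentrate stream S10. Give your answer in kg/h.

438.9 kg/h

glycerol is conserved: 1580×0.040 = 63.2 kg/h all reports to the concentrate.
Concentrate = 63.2/(target fraction) = 438.89 kg/h.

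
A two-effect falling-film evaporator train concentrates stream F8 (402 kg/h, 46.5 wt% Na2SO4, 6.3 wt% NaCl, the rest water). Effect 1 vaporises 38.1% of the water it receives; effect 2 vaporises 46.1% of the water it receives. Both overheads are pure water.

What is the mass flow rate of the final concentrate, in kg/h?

275.6 kg/h

water in feed = 402×0.472 = 189.74 kg/h.
After stage 1: water left = (1−0.381)×189.74 = 117.45; stream total = 329.71 kg/h.
After stage 2: water left = (1−0.461)×117.45 = 63.306; final concentrate = 275.56 kg/h.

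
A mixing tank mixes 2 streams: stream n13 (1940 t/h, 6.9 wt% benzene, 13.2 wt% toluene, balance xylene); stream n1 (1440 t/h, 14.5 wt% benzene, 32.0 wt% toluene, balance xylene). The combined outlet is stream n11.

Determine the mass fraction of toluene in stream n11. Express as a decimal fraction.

Total flow out = 1940 + 1440 = 3380 t/h.
toluene in = 1940×0.132 + 1440×0.320 = 716.88 t/h.
toluene mass fraction in n11 = 716.88/3380 = 0.212.

0.212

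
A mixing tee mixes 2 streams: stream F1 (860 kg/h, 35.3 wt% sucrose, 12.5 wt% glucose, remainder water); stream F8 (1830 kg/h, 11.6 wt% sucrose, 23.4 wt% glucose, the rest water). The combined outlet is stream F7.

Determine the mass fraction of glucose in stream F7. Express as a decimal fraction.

Total flow out = 860 + 1830 = 2690 kg/h.
glucose in = 860×0.125 + 1830×0.234 = 535.72 kg/h.
glucose mass fraction in F7 = 535.72/2690 = 0.1992.

0.1992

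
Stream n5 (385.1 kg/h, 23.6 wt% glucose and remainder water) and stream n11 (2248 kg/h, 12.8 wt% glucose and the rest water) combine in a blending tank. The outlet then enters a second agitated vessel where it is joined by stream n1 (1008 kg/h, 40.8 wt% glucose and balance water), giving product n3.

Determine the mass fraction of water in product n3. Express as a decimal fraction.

Overall, product flow = 3641.1 kg/h.
water in = 385.1×0.764 + 2248×0.872 + 1008×0.592 = 2851.2 kg/h.
water fraction in n3 = 0.783.

0.783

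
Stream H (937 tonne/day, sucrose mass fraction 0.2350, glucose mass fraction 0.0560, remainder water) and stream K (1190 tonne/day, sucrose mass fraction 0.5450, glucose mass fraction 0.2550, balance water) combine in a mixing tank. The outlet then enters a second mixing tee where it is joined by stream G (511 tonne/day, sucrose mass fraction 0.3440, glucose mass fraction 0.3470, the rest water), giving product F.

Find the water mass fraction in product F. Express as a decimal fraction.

Overall, product flow = 2638 tonne/day.
water in = 937×0.709 + 1190×0.200 + 511×0.309 = 1060.2 tonne/day.
water fraction in F = 0.4019.

0.4019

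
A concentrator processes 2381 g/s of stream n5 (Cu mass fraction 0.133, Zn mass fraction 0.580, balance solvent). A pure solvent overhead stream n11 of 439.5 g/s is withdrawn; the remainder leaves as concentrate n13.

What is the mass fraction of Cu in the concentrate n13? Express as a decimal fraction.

Cu is not removed: 2381×0.133 = 316.67 g/s of Cu enters n13.
Concentrate = 2381 − 439.5 = 1941.5 g/s.
Mass fraction = 316.67/1941.5 = 0.163.

0.163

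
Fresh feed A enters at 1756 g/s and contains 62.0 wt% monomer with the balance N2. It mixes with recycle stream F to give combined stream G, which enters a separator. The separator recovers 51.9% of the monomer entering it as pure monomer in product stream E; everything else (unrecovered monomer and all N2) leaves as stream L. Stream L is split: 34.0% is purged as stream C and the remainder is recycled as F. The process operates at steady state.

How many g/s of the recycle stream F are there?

N2 enters only via A and leaves only via the purge: 1756×0.380 = 0.340×(N2 in L), and the separator passes all N2, so N2 in G = N2 in L = 1962.6 g/s.
monomer in G: m_A = 1756×0.620 + (1−0.340)·(1−0.519)·m_A, so m_A = 1088.7/0.6825 = 1595.1 g/s.
L = (1−0.519)×1595.1 + 1962.6 = 2729.8 g/s.
Recycle F = (1−0.340)×2729.8 = 1801.7 g/s.

1802 g/s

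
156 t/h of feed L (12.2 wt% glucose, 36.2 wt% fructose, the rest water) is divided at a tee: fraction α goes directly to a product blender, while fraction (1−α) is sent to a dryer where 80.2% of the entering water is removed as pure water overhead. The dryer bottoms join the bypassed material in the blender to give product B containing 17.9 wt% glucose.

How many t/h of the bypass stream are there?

All 156×0.122 = 19.032 t/h of glucose reaches B, so B = 19.032/0.179 = 106.32 t/h and vapour = 49.676 t/h.
The evaporator receives (1−α)·156 of feed at 0.516 water and removes 0.802 of that water:
0.802×0.516×(1−α)×156 = 49.676
(1−α) = 49.676/64.558 = 0.7695;  α = 0.2305.
Bypass flow = 0.2305×156 = 35.961 t/h.

35.96 t/h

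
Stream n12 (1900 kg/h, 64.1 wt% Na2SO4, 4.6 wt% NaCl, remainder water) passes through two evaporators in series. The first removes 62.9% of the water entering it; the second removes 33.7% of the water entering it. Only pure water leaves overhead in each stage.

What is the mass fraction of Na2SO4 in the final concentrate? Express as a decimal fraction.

0.839

water in feed = 1900×0.313 = 594.7 kg/h.
After stage 1: water left = (1−0.629)×594.7 = 220.63; stream total = 1525.9 kg/h.
After stage 2: water left = (1−0.337)×220.63 = 146.28; final concentrate = 1451.6 kg/h.
Na2SO4 fraction = 1217.9/1451.6 = 0.839.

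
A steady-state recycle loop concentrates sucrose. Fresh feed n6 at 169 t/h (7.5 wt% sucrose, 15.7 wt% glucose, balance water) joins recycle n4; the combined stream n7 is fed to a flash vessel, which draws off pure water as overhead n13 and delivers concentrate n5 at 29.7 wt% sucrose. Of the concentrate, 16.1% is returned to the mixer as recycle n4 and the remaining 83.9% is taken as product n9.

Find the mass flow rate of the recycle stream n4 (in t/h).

Overall sucrose balance (none leaves overhead): sucrose in fresh feed = sucrose in product, i.e. 169×0.075 = (1−0.161)·n5·0.297.
n5 = 12.675/(0.297×0.839) = 50.866 t/h.
Recycle n4 = 0.161×50.866 = 8.1895 t/h.

8.189 t/h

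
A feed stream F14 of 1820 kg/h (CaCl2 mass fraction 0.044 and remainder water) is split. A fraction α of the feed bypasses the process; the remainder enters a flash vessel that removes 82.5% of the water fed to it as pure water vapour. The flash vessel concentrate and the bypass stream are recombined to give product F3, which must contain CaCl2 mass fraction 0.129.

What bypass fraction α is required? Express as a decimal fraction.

0.165

All 1820×0.044 = 80.08 kg/h of CaCl2 reaches F3, so F3 = 80.08/0.129 = 620.78 kg/h and vapour = 1199.2 kg/h.
The evaporator receives (1−α)·1820 of feed at 0.956 water and removes 0.825 of that water:
0.825×0.956×(1−α)×1820 = 1199.2
(1−α) = 1199.2/1435.4 = 0.8354;  α = 0.1646.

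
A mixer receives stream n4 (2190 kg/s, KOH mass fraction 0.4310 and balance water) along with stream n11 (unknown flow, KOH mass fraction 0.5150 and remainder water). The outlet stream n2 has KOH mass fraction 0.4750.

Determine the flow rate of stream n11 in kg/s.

2409 kg/s

Let n11 be the unknown flow. Total out = 2190 + n11.
KOH balance: 943.89 + 0.515·n11 = 0.475·(2190 + n11)
(0.515 − 0.475)·n11 = 0.475×2190 − 943.89 = 96.36
n11 = 96.36 / 0.040 = 2409 kg/s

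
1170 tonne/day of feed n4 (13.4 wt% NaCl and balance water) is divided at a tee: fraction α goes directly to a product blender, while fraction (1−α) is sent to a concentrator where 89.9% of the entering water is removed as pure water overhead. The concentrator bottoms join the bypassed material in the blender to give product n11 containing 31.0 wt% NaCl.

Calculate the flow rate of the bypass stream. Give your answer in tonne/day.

All 1170×0.134 = 156.78 tonne/day of NaCl reaches n11, so n11 = 156.78/0.310 = 505.74 tonne/day and vapour = 664.26 tonne/day.
The evaporator receives (1−α)·1170 of feed at 0.866 water and removes 0.899 of that water:
0.899×0.866×(1−α)×1170 = 664.26
(1−α) = 664.26/910.88 = 0.7292;  α = 0.2708.
Bypass flow = 0.2708×1170 = 316.78 tonne/day.

316.8 tonne/day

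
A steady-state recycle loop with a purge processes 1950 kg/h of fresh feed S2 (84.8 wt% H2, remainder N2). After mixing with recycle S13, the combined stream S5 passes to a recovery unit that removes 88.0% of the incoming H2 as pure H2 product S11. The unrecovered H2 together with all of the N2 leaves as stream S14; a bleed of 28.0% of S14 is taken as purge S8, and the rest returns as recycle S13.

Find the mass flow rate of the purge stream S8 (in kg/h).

357.2 kg/h

N2 enters only via S2 and leaves only via the purge: 1950×0.152 = 0.280×(N2 in S14), and the recovery unit passes all N2, so N2 in S5 = N2 in S14 = 1058.6 kg/h.
H2 in S5: m_A = 1950×0.848 + (1−0.280)·(1−0.880)·m_A, so m_A = 1653.6/0.9136 = 1810 kg/h.
S14 = (1−0.880)×1810 + 1058.6 = 1275.8 kg/h.
Purge S8 = 0.280×1275.8 = 357.22 kg/h.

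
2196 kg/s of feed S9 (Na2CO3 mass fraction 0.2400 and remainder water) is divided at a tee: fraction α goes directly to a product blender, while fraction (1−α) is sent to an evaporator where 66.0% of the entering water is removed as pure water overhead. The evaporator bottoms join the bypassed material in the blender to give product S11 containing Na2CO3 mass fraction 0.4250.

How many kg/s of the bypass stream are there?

All 2196×0.240 = 527.04 kg/s of Na2CO3 reaches S11, so S11 = 527.04/0.425 = 1240.1 kg/s and vapour = 955.91 kg/s.
The evaporator receives (1−α)·2196 of feed at 0.760 water and removes 0.660 of that water:
0.660×0.760×(1−α)×2196 = 955.91
(1−α) = 955.91/1101.5 = 0.8678;  α = 0.1322.
Bypass flow = 0.1322×2196 = 290.29 kg/s.

290.3 kg/s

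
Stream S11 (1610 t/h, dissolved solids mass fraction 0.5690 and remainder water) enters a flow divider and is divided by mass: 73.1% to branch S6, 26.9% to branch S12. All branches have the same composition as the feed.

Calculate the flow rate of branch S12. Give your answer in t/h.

433.1 t/h

Branch S12 flow = 0.269×1610 = 433.09 t/h.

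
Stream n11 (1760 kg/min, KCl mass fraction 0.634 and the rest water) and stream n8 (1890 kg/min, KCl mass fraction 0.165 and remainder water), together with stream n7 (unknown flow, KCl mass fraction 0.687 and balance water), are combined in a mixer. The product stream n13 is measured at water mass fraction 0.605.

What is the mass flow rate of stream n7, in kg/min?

Let n7 be the unknown flow. Total out = 3650 + n7.
water balance: 2222.3 + 0.313·n7 = 0.605·(3650 + n7)
(0.313 − 0.605)·n7 = 0.605×3650 − 2222.3 = -14.06
n7 = -14.06 / -0.292 = 48.151 kg/min

48.15 kg/min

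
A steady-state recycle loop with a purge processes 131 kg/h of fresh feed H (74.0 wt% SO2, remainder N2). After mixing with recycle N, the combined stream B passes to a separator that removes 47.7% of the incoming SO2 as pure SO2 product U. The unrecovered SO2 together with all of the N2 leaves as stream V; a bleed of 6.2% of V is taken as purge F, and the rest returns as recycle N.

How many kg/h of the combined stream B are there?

739.6 kg/h

N2 enters only via H and leaves only via the purge: 131×0.260 = 0.062×(N2 in V), and the separator passes all N2, so N2 in B = N2 in V = 549.35 kg/h.
SO2 in B: m_A = 131×0.740 + (1−0.062)·(1−0.477)·m_A, so m_A = 96.94/0.5094 = 190.29 kg/h.
B = 190.29 + 549.35 = 739.65 kg/h.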